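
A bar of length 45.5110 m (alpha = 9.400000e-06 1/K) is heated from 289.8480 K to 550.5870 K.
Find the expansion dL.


dT = 260.7390 K
dL = 9.400000e-06 * 45.5110 * 260.7390 = 0.111545 m
L_final = 45.622545 m

dL = 0.111545 m


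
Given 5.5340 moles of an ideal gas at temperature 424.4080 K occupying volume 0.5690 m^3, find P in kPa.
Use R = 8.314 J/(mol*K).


P = nRT/V = 5.5340 * 8.314 * 424.4080 / 0.5690
= 19526.8746 / 0.5690 = 34317.8815 Pa = 34.3179 kPa

34.3179 kPa


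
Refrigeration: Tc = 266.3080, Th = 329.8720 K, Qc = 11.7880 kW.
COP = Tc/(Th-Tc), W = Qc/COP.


COP = 266.3080 / 63.5640 = 4.1896
W = 11.7880 / 4.1896 = 2.8136 kW

COP = 4.1896, W = 2.8136 kW


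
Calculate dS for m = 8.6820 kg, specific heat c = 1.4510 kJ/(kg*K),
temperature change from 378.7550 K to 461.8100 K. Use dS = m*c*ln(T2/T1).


T2/T1 = 1.2193
ln(T2/T1) = 0.1983
dS = 8.6820 * 1.4510 * 0.1983 = 2.4976 kJ/K

2.4976 kJ/K


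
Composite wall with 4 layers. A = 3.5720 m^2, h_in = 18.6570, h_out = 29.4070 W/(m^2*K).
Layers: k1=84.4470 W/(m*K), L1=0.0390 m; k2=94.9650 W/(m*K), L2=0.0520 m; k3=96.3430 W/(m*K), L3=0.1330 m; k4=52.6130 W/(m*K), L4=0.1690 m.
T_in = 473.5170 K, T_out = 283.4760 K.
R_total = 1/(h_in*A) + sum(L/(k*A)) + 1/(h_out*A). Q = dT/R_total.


R_conv_in = 1/(18.6570*3.5720) = 0.0150
R_1 = 0.0390/(84.4470*3.5720) = 0.0001
R_2 = 0.0520/(94.9650*3.5720) = 0.0002
R_3 = 0.1330/(96.3430*3.5720) = 0.0004
R_4 = 0.1690/(52.6130*3.5720) = 0.0009
R_conv_out = 1/(29.4070*3.5720) = 0.0095
R_total = 0.0261 K/W
Q = 190.0410 / 0.0261 = 7283.0212 W

R_total = 0.0261 K/W, Q = 7283.0212 W


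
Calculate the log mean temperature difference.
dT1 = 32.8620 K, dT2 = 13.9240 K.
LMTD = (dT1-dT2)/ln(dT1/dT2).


dT1/dT2 = 2.3601
ln(dT1/dT2) = 0.8587
LMTD = 18.9380 / 0.8587 = 22.0542 K

22.0542 K


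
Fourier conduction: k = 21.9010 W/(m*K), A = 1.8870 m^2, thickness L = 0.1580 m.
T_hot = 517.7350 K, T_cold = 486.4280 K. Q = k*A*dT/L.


dT = 31.3070 K
Q = 21.9010 * 1.8870 * 31.3070 / 0.1580 = 8188.7990 W

8188.7990 W


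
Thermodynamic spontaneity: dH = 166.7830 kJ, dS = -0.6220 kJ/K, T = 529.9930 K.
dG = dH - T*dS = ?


T*dS = 529.9930 * -0.6220 = -329.6556 kJ
dG = 166.7830 + 329.6556 = 496.4386 kJ (non-spontaneous)

dG = 496.4386 kJ, non-spontaneous


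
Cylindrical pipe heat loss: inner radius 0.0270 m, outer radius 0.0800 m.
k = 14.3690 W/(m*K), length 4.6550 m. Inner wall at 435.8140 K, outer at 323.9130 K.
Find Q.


dT = 111.9010 K
ln(ro/ri) = 1.0862
Q = 2*pi*14.3690*4.6550*111.9010 / 1.0862 = 43296.6563 W

43296.6563 W


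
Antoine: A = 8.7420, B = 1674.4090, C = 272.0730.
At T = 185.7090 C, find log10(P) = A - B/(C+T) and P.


C+T = 457.7820
B/(C+T) = 3.6577
log10(P) = 8.7420 - 3.6577 = 5.0843
P = 10^5.0843 = 121435.0826 mmHg

121435.0826 mmHg


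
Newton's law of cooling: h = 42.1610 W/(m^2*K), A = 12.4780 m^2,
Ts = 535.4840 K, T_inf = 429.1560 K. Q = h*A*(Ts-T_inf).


dT = 106.3280 K
Q = 42.1610 * 12.4780 * 106.3280 = 55937.5614 W

55937.5614 W


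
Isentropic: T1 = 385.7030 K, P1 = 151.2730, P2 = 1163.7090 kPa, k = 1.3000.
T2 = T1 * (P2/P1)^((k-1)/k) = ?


(k-1)/k = 0.2308
(P2/P1)^exp = 1.6013
T2 = 385.7030 * 1.6013 = 617.6376 K

617.6376 K


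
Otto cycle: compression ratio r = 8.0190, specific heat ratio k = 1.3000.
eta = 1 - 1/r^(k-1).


r^(k-1) = 1.8674
eta = 1 - 1/1.8674 = 0.4645 = 46.4494%

46.4494%


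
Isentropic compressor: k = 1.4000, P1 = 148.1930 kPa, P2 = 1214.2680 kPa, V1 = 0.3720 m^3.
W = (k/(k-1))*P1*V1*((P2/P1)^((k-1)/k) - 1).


(k-1)/k = 0.2857
(P2/P1)^exp = 1.8239
W = 3.5000 * 148.1930 * 0.3720 * (1.8239 - 1) = 158.9654 kJ

158.9654 kJ


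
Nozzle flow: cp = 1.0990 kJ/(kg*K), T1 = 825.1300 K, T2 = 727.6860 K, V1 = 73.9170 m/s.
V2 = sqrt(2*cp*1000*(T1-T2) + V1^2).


dT = 97.4440 K
2*cp*1000*dT = 214181.9120
V1^2 = 5463.7229
V2 = sqrt(219645.6349) = 468.6637 m/s

468.6637 m/s


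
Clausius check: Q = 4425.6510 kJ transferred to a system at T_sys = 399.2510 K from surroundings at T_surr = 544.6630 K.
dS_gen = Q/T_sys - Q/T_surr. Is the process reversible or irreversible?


dS_sys = 4425.6510/399.2510 = 11.0849 kJ/K
dS_surr = -4425.6510/544.6630 = -8.1255 kJ/K
dS_gen = 11.0849 - 8.1255 = 2.9594 kJ/K (irreversible)

dS_gen = 2.9594 kJ/K, irreversible


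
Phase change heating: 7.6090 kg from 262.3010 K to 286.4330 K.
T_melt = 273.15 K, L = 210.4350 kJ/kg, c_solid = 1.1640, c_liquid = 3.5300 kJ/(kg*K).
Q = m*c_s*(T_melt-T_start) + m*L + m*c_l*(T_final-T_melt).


Q1 (sensible, solid) = 7.6090 * 1.1640 * 10.8490 = 96.0882 kJ
Q2 (latent) = 7.6090 * 210.4350 = 1601.1999 kJ
Q3 (sensible, liquid) = 7.6090 * 3.5300 * 13.2830 = 356.7783 kJ
Q_total = 2054.0665 kJ

2054.0665 kJ


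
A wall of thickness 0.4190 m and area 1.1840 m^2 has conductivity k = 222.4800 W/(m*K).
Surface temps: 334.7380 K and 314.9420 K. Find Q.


dT = 19.7960 K
Q = 222.4800 * 1.1840 * 19.7960 / 0.4190 = 12445.3209 W

12445.3209 W


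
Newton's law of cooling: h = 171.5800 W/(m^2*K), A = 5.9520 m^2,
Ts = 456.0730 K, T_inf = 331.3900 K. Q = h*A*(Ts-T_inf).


dT = 124.6830 K
Q = 171.5800 * 5.9520 * 124.6830 = 127331.7856 W

127331.7856 W


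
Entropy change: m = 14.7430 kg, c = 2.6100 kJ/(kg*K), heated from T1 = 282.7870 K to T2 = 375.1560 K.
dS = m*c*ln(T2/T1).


T2/T1 = 1.3266
ln(T2/T1) = 0.2826
dS = 14.7430 * 2.6100 * 0.2826 = 10.8761 kJ/K

10.8761 kJ/K


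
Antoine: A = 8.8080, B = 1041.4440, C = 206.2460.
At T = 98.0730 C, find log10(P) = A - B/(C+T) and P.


C+T = 304.3190
B/(C+T) = 3.4222
log10(P) = 8.8080 - 3.4222 = 5.3858
P = 10^5.3858 = 243101.9481 mmHg

243101.9481 mmHg


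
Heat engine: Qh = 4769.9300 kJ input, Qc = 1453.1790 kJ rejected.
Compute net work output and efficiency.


W = 4769.9300 - 1453.1790 = 3316.7510 kJ
eta = 3316.7510 / 4769.9300 = 0.6953 = 69.5346%

W = 3316.7510 kJ, eta = 69.5346%


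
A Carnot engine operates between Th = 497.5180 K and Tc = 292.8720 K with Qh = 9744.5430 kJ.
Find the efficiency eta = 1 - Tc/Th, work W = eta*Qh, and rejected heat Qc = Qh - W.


eta = 1 - 292.8720/497.5180 = 0.4113
W = 0.4113 * 9744.5430 = 4008.2605 kJ
Qc = 9744.5430 - 4008.2605 = 5736.2825 kJ

eta = 41.1334%, W = 4008.2605 kJ, Qc = 5736.2825 kJ


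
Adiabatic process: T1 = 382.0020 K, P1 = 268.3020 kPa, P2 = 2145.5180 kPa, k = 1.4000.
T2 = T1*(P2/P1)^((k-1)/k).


(k-1)/k = 0.2857
(P2/P1)^exp = 1.8112
T2 = 382.0020 * 1.8112 = 691.8938 K

691.8938 K


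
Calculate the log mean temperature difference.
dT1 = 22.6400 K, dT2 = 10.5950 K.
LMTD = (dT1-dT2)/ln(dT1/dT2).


dT1/dT2 = 2.1369
ln(dT1/dT2) = 0.7593
LMTD = 12.0450 / 0.7593 = 15.8625 K

15.8625 K


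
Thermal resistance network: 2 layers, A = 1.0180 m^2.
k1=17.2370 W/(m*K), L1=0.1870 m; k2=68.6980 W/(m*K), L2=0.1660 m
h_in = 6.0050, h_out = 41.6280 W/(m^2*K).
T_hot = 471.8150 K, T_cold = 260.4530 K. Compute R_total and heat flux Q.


R_conv_in = 1/(6.0050*1.0180) = 0.1636
R_1 = 0.1870/(17.2370*1.0180) = 0.0107
R_2 = 0.1660/(68.6980*1.0180) = 0.0024
R_conv_out = 1/(41.6280*1.0180) = 0.0236
R_total = 0.2002 K/W
Q = 211.3620 / 0.2002 = 1055.6936 W

R_total = 0.2002 K/W, Q = 1055.6936 W


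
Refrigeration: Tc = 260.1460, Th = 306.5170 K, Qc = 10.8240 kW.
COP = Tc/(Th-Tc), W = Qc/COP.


COP = 260.1460 / 46.3710 = 5.6101
W = 10.8240 / 5.6101 = 1.9294 kW

COP = 5.6101, W = 1.9294 kW


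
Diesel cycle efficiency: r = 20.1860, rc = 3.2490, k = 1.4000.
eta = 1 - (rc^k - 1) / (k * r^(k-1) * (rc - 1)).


r^(k-1) = 3.3267
rc^k = 5.2053
eta = 0.5985 = 59.8520%

59.8520%


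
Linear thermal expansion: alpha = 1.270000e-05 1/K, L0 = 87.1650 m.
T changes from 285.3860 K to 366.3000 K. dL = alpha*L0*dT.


dT = 80.9140 K
dL = 1.270000e-05 * 87.1650 * 80.9140 = 0.089571 m
L_final = 87.254571 m

dL = 0.089571 m


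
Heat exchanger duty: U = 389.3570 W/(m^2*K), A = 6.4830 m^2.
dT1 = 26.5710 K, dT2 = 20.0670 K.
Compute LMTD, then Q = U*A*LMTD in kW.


LMTD = 23.1670 K
Q = 389.3570 * 6.4830 * 23.1670 = 58478.2665 W = 58.4783 kW

58.4783 kW


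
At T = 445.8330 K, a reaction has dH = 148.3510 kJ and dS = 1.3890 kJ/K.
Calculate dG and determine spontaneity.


T*dS = 445.8330 * 1.3890 = 619.2620 kJ
dG = 148.3510 - 619.2620 = -470.9110 kJ (spontaneous)

dG = -470.9110 kJ, spontaneous


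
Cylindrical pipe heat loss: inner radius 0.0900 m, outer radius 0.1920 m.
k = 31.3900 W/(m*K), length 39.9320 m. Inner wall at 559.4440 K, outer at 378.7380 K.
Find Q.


dT = 180.7060 K
ln(ro/ri) = 0.7577
Q = 2*pi*31.3900*39.9320*180.7060 / 0.7577 = 1878346.5758 W

1878346.5758 W


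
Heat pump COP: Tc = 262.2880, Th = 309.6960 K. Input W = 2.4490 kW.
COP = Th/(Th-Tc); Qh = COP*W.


COP = 309.6960 / 47.4080 = 6.5326
Qh = 6.5326 * 2.4490 = 15.9983 kW

COP = 6.5326, Qh = 15.9983 kW


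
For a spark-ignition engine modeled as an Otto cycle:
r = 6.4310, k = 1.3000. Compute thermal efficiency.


r^(k-1) = 1.7478
eta = 1 - 1/1.7478 = 0.4278 = 42.7841%

42.7841%


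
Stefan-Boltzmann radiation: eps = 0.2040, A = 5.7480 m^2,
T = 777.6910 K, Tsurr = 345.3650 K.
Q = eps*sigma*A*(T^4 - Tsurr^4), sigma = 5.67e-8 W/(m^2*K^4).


T^4 = 3.6579e+11
Tsurr^4 = 1.4227e+10
Q = 0.2040 * 5.67e-8 * 5.7480 * 3.5156e+11 = 23373.8079 W

23373.8079 W


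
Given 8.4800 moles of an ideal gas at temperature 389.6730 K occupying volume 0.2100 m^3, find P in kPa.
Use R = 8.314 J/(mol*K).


P = nRT/V = 8.4800 * 8.314 * 389.6730 / 0.2100
= 27473.0064 / 0.2100 = 130823.8401 Pa = 130.8238 kPa

130.8238 kPa


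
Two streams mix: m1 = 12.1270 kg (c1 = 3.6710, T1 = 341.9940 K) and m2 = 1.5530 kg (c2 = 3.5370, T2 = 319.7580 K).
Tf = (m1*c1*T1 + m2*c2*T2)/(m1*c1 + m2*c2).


num = 16981.3813
den = 50.0112
Tf = 339.5517 K

339.5517 K


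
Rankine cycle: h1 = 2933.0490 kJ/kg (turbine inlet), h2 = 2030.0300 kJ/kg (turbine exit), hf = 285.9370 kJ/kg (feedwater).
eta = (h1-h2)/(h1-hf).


W = 903.0190 kJ/kg
Q_in = 2647.1120 kJ/kg
eta = 0.3411 = 34.1134%

eta = 34.1134%


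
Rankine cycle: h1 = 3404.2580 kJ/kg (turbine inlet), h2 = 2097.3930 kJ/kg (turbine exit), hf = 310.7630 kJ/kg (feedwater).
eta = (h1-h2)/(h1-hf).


W = 1306.8650 kJ/kg
Q_in = 3093.4950 kJ/kg
eta = 0.4225 = 42.2456%

eta = 42.2456%


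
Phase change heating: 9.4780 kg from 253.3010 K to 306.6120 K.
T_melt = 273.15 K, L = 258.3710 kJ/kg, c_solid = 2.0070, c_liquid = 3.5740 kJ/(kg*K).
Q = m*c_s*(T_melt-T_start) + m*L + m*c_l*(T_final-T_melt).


Q1 (sensible, solid) = 9.4780 * 2.0070 * 19.8490 = 377.5745 kJ
Q2 (latent) = 9.4780 * 258.3710 = 2448.8403 kJ
Q3 (sensible, liquid) = 9.4780 * 3.5740 * 33.4620 = 1133.5042 kJ
Q_total = 3959.9191 kJ

3959.9191 kJ


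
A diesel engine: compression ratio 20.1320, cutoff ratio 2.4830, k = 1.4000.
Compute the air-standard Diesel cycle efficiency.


r^(k-1) = 3.3232
rc^k = 3.5725
eta = 0.6272 = 62.7158%

62.7158%


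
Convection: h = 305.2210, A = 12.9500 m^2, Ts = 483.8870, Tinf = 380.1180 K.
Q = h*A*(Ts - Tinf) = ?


dT = 103.7690 K
Q = 305.2210 * 12.9500 * 103.7690 = 410158.5894 W

410158.5894 W


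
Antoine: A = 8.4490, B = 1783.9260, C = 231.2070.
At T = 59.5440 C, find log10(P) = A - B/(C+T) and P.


C+T = 290.7510
B/(C+T) = 6.1356
log10(P) = 8.4490 - 6.1356 = 2.3134
P = 10^2.3134 = 205.7880 mmHg

205.7880 mmHg


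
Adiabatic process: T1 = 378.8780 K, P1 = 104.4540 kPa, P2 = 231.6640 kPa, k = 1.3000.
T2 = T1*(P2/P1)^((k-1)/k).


(k-1)/k = 0.2308
(P2/P1)^exp = 1.2018
T2 = 378.8780 * 1.2018 = 455.3341 K

455.3341 K


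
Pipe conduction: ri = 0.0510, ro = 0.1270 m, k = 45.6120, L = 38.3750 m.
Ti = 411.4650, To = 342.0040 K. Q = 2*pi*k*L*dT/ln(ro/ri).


dT = 69.4610 K
ln(ro/ri) = 0.9124
Q = 2*pi*45.6120*38.3750*69.4610 / 0.9124 = 837300.7406 W

837300.7406 W


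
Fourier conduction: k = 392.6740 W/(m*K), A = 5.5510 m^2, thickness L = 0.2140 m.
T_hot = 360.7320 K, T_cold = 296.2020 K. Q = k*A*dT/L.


dT = 64.5300 K
Q = 392.6740 * 5.5510 * 64.5300 / 0.2140 = 657281.2833 W

657281.2833 W


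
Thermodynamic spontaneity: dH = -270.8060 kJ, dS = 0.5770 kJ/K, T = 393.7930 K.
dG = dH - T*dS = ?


T*dS = 393.7930 * 0.5770 = 227.2186 kJ
dG = -270.8060 - 227.2186 = -498.0246 kJ (spontaneous)

dG = -498.0246 kJ, spontaneous


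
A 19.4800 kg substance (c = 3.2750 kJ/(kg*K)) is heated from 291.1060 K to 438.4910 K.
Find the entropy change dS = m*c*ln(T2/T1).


T2/T1 = 1.5063
ln(T2/T1) = 0.4097
dS = 19.4800 * 3.2750 * 0.4097 = 26.1346 kJ/K

26.1346 kJ/K


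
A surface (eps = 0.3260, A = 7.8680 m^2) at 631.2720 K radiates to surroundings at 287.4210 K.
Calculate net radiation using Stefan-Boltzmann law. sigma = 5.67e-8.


T^4 = 1.5881e+11
Tsurr^4 = 6.8245e+09
Q = 0.3260 * 5.67e-8 * 7.8680 * 1.5198e+11 = 22103.1799 W

22103.1799 W


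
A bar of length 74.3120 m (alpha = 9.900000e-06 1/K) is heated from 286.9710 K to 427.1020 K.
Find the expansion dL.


dT = 140.1310 K
dL = 9.900000e-06 * 74.3120 * 140.1310 = 0.103093 m
L_final = 74.415093 m

dL = 0.103093 m


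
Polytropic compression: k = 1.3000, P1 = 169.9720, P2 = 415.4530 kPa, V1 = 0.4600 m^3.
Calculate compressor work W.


(k-1)/k = 0.2308
(P2/P1)^exp = 1.2291
W = 4.3333 * 169.9720 * 0.4600 * (1.2291 - 1) = 77.6068 kJ

77.6068 kJ


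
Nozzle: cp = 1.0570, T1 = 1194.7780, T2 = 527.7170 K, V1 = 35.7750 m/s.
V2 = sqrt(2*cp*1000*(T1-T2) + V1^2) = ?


dT = 667.0610 K
2*cp*1000*dT = 1410166.9540
V1^2 = 1279.8506
V2 = sqrt(1411446.8046) = 1188.0433 m/s

1188.0433 m/s


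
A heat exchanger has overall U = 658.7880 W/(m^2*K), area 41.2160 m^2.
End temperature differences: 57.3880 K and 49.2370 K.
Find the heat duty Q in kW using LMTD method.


LMTD = 53.2085 K
Q = 658.7880 * 41.2160 * 53.2085 = 1444749.0800 W = 1444.7491 kW

1444.7491 kW


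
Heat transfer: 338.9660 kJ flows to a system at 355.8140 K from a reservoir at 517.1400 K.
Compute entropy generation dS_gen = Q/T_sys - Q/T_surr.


dS_sys = 338.9660/355.8140 = 0.9526 kJ/K
dS_surr = -338.9660/517.1400 = -0.6555 kJ/K
dS_gen = 0.9526 - 0.6555 = 0.2972 kJ/K (irreversible)

dS_gen = 0.2972 kJ/K, irreversible


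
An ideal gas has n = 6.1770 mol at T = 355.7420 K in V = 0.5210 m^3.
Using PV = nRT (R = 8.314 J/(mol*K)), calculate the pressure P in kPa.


P = nRT/V = 6.1770 * 8.314 * 355.7420 / 0.5210
= 18269.3360 / 0.5210 = 35065.9041 Pa = 35.0659 kPa

35.0659 kPa


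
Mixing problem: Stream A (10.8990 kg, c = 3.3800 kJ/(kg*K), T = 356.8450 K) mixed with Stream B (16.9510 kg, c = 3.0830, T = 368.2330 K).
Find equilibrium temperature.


num = 32389.5093
den = 89.0986
Tf = 363.5245 K

363.5245 K


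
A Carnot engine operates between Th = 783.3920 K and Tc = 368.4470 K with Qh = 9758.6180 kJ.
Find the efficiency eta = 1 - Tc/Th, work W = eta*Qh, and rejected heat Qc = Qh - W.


eta = 1 - 368.4470/783.3920 = 0.5297
W = 0.5297 * 9758.6180 = 5168.9189 kJ
Qc = 9758.6180 - 5168.9189 = 4589.6991 kJ

eta = 52.9677%, W = 5168.9189 kJ, Qc = 4589.6991 kJ


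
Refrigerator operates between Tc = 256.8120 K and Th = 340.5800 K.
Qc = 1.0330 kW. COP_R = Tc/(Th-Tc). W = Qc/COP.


COP = 256.8120 / 83.7680 = 3.0658
W = 1.0330 / 3.0658 = 0.3369 kW

COP = 3.0658, W = 0.3369 kW


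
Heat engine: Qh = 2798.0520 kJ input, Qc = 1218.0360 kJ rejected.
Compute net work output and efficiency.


W = 2798.0520 - 1218.0360 = 1580.0160 kJ
eta = 1580.0160 / 2798.0520 = 0.5647 = 56.4684%

W = 1580.0160 kJ, eta = 56.4684%


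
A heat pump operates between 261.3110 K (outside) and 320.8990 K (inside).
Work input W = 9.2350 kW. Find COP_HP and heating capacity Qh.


COP = 320.8990 / 59.5880 = 5.3853
Qh = 5.3853 * 9.2350 = 49.7332 kW

COP = 5.3853, Qh = 49.7332 kW


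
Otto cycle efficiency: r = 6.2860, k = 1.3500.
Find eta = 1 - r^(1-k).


r^(k-1) = 1.9030
eta = 1 - 1/1.9030 = 0.4745 = 47.4505%

47.4505%


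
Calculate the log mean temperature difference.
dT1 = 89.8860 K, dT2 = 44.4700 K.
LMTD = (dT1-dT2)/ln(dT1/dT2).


dT1/dT2 = 2.0213
ln(dT1/dT2) = 0.7037
LMTD = 45.4160 / 0.7037 = 64.5364 K

64.5364 K


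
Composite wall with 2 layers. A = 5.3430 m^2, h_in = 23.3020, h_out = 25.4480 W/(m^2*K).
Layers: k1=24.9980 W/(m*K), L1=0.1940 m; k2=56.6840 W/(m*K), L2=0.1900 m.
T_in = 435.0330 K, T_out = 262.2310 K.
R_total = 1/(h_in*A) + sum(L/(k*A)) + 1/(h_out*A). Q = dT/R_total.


R_conv_in = 1/(23.3020*5.3430) = 0.0080
R_1 = 0.1940/(24.9980*5.3430) = 0.0015
R_2 = 0.1900/(56.6840*5.3430) = 0.0006
R_conv_out = 1/(25.4480*5.3430) = 0.0074
R_total = 0.0175 K/W
Q = 172.8020 / 0.0175 = 9893.3792 W

R_total = 0.0175 K/W, Q = 9893.3792 W


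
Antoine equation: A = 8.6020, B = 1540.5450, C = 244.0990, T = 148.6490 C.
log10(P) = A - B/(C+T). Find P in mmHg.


C+T = 392.7480
B/(C+T) = 3.9225
log10(P) = 8.6020 - 3.9225 = 4.6795
P = 10^4.6795 = 47810.4677 mmHg

47810.4677 mmHg


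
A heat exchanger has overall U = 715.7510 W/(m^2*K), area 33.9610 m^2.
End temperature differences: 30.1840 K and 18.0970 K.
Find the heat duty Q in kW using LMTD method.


LMTD = 23.6275 K
Q = 715.7510 * 33.9610 * 23.6275 = 574327.2853 W = 574.3273 kW

574.3273 kW


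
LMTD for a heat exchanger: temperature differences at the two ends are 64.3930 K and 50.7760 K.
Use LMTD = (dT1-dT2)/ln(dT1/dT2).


dT1/dT2 = 1.2682
ln(dT1/dT2) = 0.2376
LMTD = 13.6170 / 0.2376 = 57.3152 K

57.3152 K


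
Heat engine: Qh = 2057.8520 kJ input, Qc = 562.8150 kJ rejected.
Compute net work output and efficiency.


W = 2057.8520 - 562.8150 = 1495.0370 kJ
eta = 1495.0370 / 2057.8520 = 0.7265 = 72.6504%

W = 1495.0370 kJ, eta = 72.6504%


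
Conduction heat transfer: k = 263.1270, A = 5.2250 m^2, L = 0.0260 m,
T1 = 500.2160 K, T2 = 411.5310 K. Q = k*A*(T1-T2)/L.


dT = 88.6850 K
Q = 263.1270 * 5.2250 * 88.6850 / 0.0260 = 4689521.5009 W

4689521.5009 W


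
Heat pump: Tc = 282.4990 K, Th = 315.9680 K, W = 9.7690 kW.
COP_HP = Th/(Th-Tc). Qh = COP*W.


COP = 315.9680 / 33.4690 = 9.4406
Qh = 9.4406 * 9.7690 = 92.2254 kW

COP = 9.4406, Qh = 92.2254 kW


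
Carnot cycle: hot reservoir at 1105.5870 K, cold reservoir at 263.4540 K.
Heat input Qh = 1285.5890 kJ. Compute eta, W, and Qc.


eta = 1 - 263.4540/1105.5870 = 0.7617
W = 0.7617 * 1285.5890 = 979.2417 kJ
Qc = 1285.5890 - 979.2417 = 306.3473 kJ

eta = 76.1707%, W = 979.2417 kJ, Qc = 306.3473 kJ


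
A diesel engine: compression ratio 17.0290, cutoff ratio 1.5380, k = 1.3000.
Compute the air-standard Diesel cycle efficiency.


r^(k-1) = 2.3408
rc^k = 1.7500
eta = 0.5419 = 54.1868%

54.1868%


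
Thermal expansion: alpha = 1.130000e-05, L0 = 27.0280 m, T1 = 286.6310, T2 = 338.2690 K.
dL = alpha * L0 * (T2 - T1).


dT = 51.6380 K
dL = 1.130000e-05 * 27.0280 * 51.6380 = 0.015771 m
L_final = 27.043771 m

dL = 0.015771 m


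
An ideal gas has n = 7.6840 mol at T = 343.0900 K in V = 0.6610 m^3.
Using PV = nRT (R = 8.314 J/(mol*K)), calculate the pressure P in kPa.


P = nRT/V = 7.6840 * 8.314 * 343.0900 / 0.6610
= 21918.2278 / 0.6610 = 33159.1949 Pa = 33.1592 kPa

33.1592 kPa


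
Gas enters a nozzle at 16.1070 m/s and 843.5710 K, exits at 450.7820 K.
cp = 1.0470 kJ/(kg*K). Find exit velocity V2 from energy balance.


dT = 392.7890 K
2*cp*1000*dT = 822500.1660
V1^2 = 259.4354
V2 = sqrt(822759.6014) = 907.0610 m/s

907.0610 m/s


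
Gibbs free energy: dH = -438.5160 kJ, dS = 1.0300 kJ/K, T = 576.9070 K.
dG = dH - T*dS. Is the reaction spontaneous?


T*dS = 576.9070 * 1.0300 = 594.2142 kJ
dG = -438.5160 - 594.2142 = -1032.7302 kJ (spontaneous)

dG = -1032.7302 kJ, spontaneous


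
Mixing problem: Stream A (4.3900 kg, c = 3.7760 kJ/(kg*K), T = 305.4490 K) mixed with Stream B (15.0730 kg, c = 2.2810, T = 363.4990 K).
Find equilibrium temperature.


num = 17560.9637
den = 50.9582
Tf = 344.6154 K

344.6154 K


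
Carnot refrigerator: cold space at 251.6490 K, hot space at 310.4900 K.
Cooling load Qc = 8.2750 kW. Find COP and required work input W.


COP = 251.6490 / 58.8410 = 4.2768
W = 8.2750 / 4.2768 = 1.9349 kW

COP = 4.2768, W = 1.9349 kW


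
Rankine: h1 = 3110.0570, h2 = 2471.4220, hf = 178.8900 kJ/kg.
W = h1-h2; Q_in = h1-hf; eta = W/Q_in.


W = 638.6350 kJ/kg
Q_in = 2931.1670 kJ/kg
eta = 0.2179 = 21.7877%

eta = 21.7877%


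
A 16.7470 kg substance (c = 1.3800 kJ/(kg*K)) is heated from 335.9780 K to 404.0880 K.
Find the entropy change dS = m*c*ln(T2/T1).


T2/T1 = 1.2027
ln(T2/T1) = 0.1846
dS = 16.7470 * 1.3800 * 0.1846 = 4.2660 kJ/K

4.2660 kJ/K


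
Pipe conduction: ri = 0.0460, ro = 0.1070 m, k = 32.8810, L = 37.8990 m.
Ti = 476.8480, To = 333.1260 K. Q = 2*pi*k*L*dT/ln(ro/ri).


dT = 143.7220 K
ln(ro/ri) = 0.8442
Q = 2*pi*32.8810*37.8990*143.7220 / 0.8442 = 1333021.0367 W

1333021.0367 W


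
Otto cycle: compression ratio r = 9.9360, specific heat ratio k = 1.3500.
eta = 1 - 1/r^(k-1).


r^(k-1) = 2.2337
eta = 1 - 1/2.2337 = 0.5523 = 55.2311%

55.2311%


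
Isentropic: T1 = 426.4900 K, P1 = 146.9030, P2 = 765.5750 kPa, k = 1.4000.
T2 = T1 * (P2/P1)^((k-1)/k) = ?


(k-1)/k = 0.2857
(P2/P1)^exp = 1.6027
T2 = 426.4900 * 1.6027 = 683.5239 K

683.5239 K


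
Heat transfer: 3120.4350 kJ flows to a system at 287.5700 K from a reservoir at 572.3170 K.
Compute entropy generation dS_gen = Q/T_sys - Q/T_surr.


dS_sys = 3120.4350/287.5700 = 10.8510 kJ/K
dS_surr = -3120.4350/572.3170 = -5.4523 kJ/K
dS_gen = 10.8510 - 5.4523 = 5.3988 kJ/K (irreversible)

dS_gen = 5.3988 kJ/K, irreversible


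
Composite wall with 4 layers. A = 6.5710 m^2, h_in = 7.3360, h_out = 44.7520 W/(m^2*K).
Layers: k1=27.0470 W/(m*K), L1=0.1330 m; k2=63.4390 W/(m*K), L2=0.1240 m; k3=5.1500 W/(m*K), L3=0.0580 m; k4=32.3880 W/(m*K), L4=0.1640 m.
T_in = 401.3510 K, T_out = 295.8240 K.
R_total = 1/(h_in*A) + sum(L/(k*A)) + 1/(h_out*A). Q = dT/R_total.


R_conv_in = 1/(7.3360*6.5710) = 0.0207
R_1 = 0.1330/(27.0470*6.5710) = 0.0007
R_2 = 0.1240/(63.4390*6.5710) = 0.0003
R_3 = 0.0580/(5.1500*6.5710) = 0.0017
R_4 = 0.1640/(32.3880*6.5710) = 0.0008
R_conv_out = 1/(44.7520*6.5710) = 0.0034
R_total = 0.0277 K/W
Q = 105.5270 / 0.0277 = 3812.9808 W

R_total = 0.0277 K/W, Q = 3812.9808 W


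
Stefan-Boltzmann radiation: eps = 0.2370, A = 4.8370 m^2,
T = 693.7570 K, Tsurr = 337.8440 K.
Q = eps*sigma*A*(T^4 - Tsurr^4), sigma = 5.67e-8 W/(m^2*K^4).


T^4 = 2.3165e+11
Tsurr^4 = 1.3028e+10
Q = 0.2370 * 5.67e-8 * 4.8370 * 2.1862e+11 = 14210.1665 W

14210.1665 W


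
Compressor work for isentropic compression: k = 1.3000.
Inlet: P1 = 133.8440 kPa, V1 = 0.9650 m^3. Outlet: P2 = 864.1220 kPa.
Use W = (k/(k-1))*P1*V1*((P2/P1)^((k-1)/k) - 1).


(k-1)/k = 0.2308
(P2/P1)^exp = 1.5379
W = 4.3333 * 133.8440 * 0.9650 * (1.5379 - 1) = 301.0369 kJ

301.0369 kJ


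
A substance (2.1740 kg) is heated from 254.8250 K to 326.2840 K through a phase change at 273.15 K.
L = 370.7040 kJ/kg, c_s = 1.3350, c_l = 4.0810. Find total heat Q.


Q1 (sensible, solid) = 2.1740 * 1.3350 * 18.3250 = 53.1845 kJ
Q2 (latent) = 2.1740 * 370.7040 = 805.9105 kJ
Q3 (sensible, liquid) = 2.1740 * 4.0810 * 53.1340 = 471.4098 kJ
Q_total = 1330.5048 kJ

1330.5048 kJ


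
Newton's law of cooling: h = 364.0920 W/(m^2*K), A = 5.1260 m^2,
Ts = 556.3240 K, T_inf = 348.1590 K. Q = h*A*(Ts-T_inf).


dT = 208.1650 K
Q = 364.0920 * 5.1260 * 208.1650 = 388505.7485 W

388505.7485 W


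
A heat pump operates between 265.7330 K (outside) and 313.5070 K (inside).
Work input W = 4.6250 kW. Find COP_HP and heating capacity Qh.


COP = 313.5070 / 47.7740 = 6.5623
Qh = 6.5623 * 4.6250 = 30.3506 kW

COP = 6.5623, Qh = 30.3506 kW


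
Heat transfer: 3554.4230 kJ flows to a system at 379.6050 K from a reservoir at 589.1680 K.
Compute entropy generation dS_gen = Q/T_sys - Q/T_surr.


dS_sys = 3554.4230/379.6050 = 9.3635 kJ/K
dS_surr = -3554.4230/589.1680 = -6.0330 kJ/K
dS_gen = 9.3635 - 6.0330 = 3.3305 kJ/K (irreversible)

dS_gen = 3.3305 kJ/K, irreversible


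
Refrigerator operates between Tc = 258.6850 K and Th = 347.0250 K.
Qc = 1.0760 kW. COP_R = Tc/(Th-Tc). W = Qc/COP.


COP = 258.6850 / 88.3400 = 2.9283
W = 1.0760 / 2.9283 = 0.3675 kW

COP = 2.9283, W = 0.3675 kW


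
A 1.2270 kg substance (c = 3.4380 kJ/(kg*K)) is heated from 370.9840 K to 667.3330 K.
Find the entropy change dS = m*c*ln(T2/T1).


T2/T1 = 1.7988
ln(T2/T1) = 0.5871
dS = 1.2270 * 3.4380 * 0.5871 = 2.4768 kJ/K

2.4768 kJ/K


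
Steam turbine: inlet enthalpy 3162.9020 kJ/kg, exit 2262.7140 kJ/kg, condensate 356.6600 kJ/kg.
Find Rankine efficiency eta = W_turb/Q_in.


W = 900.1880 kJ/kg
Q_in = 2806.2420 kJ/kg
eta = 0.3208 = 32.0781%

eta = 32.0781%


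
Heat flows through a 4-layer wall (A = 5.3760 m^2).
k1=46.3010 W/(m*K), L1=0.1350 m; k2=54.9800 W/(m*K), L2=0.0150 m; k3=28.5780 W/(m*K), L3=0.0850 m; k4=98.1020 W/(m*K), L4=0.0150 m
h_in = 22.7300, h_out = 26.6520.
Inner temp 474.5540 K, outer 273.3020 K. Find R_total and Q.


R_conv_in = 1/(22.7300*5.3760) = 0.0082
R_1 = 0.1350/(46.3010*5.3760) = 0.0005
R_2 = 0.0150/(54.9800*5.3760) = 5.0749e-05
R_3 = 0.0850/(28.5780*5.3760) = 0.0006
R_4 = 0.0150/(98.1020*5.3760) = 2.8442e-05
R_conv_out = 1/(26.6520*5.3760) = 0.0070
R_total = 0.0163 K/W
Q = 201.2520 / 0.0163 = 12318.3097 W

R_total = 0.0163 K/W, Q = 12318.3097 W


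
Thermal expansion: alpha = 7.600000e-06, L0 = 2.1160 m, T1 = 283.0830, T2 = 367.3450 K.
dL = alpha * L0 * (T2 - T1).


dT = 84.2620 K
dL = 7.600000e-06 * 2.1160 * 84.2620 = 0.001355 m
L_final = 2.117355 m

dL = 0.001355 m


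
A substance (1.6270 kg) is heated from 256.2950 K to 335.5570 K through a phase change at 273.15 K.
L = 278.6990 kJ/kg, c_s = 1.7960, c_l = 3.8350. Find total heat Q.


Q1 (sensible, solid) = 1.6270 * 1.7960 * 16.8550 = 49.2519 kJ
Q2 (latent) = 1.6270 * 278.6990 = 453.4433 kJ
Q3 (sensible, liquid) = 1.6270 * 3.8350 * 62.4070 = 389.3913 kJ
Q_total = 892.0864 kJ

892.0864 kJ


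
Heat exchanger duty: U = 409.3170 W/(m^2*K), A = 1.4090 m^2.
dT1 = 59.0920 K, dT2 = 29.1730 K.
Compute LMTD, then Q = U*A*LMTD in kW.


LMTD = 42.3871 K
Q = 409.3170 * 1.4090 * 42.3871 = 24445.7994 W = 24.4458 kW

24.4458 kW


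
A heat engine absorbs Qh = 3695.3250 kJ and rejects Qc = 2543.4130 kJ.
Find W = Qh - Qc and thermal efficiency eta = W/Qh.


W = 3695.3250 - 2543.4130 = 1151.9120 kJ
eta = 1151.9120 / 3695.3250 = 0.3117 = 31.1721%

W = 1151.9120 kJ, eta = 31.1721%


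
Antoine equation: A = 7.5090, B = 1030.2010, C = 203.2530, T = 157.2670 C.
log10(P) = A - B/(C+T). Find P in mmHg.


C+T = 360.5200
B/(C+T) = 2.8575
log10(P) = 7.5090 - 2.8575 = 4.6515
P = 10^4.6515 = 44818.5824 mmHg

44818.5824 mmHg


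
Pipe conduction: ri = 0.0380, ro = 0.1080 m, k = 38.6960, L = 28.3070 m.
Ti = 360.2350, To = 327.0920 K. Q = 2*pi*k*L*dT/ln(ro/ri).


dT = 33.1430 K
ln(ro/ri) = 1.0445
Q = 2*pi*38.6960*28.3070*33.1430 / 1.0445 = 218375.7562 W

218375.7562 W


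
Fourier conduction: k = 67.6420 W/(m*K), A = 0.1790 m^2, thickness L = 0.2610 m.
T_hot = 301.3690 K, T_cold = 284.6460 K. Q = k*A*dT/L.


dT = 16.7230 K
Q = 67.6420 * 0.1790 * 16.7230 / 0.2610 = 775.7882 W

775.7882 W


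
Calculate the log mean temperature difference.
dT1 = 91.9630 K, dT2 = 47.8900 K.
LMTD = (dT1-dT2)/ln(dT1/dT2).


dT1/dT2 = 1.9203
ln(dT1/dT2) = 0.6525
LMTD = 44.0730 / 0.6525 = 67.5469 K

67.5469 K


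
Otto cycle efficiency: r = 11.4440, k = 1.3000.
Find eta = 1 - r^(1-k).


r^(k-1) = 2.0777
eta = 1 - 1/2.0777 = 0.5187 = 51.8688%

51.8688%


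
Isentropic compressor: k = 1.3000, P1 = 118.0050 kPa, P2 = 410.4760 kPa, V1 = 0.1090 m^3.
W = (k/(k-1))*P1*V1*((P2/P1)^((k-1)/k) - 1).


(k-1)/k = 0.2308
(P2/P1)^exp = 1.3333
W = 4.3333 * 118.0050 * 0.1090 * (1.3333 - 1) = 18.5787 kJ

18.5787 kJ


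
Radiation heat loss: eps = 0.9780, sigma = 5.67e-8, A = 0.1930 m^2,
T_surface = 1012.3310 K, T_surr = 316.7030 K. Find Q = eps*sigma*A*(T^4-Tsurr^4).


T^4 = 1.0502e+12
Tsurr^4 = 1.0060e+10
Q = 0.9780 * 5.67e-8 * 0.1930 * 1.0402e+12 = 11132.4108 W

11132.4108 W


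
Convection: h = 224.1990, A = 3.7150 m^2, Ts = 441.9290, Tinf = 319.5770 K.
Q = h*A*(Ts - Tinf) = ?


dT = 122.3520 K
Q = 224.1990 * 3.7150 * 122.3520 = 101906.8933 W

101906.8933 W


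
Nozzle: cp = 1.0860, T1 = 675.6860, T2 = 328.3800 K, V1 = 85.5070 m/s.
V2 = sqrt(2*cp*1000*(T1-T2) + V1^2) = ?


dT = 347.3060 K
2*cp*1000*dT = 754348.6320
V1^2 = 7311.4470
V2 = sqrt(761660.0790) = 872.7314 m/s

872.7314 m/s


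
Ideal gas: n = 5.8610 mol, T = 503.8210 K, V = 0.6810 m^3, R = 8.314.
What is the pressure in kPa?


P = nRT/V = 5.8610 * 8.314 * 503.8210 / 0.6810
= 24550.3680 / 0.6810 = 36050.4670 Pa = 36.0505 kPa

36.0505 kPa


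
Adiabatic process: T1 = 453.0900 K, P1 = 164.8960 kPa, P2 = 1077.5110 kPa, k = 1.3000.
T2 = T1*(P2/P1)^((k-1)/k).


(k-1)/k = 0.2308
(P2/P1)^exp = 1.5421
T2 = 453.0900 * 1.5421 = 698.7313 K

698.7313 K


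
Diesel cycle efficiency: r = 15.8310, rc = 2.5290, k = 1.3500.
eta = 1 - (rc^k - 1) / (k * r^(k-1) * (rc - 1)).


r^(k-1) = 2.6292
rc^k = 3.4993
eta = 0.5395 = 53.9480%

53.9480%


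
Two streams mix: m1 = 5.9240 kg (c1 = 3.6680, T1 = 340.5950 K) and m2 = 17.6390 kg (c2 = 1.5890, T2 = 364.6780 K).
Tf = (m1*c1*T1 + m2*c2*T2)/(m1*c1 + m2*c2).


num = 17622.1981
den = 49.7576
Tf = 354.1609 K

354.1609 K


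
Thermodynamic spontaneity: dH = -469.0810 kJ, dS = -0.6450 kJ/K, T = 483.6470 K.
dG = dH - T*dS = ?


T*dS = 483.6470 * -0.6450 = -311.9523 kJ
dG = -469.0810 + 311.9523 = -157.1287 kJ (spontaneous)

dG = -157.1287 kJ, spontaneous


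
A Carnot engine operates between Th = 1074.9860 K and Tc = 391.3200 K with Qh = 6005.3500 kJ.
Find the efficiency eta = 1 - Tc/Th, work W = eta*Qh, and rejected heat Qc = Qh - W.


eta = 1 - 391.3200/1074.9860 = 0.6360
W = 0.6360 * 6005.3500 = 3819.2624 kJ
Qc = 6005.3500 - 3819.2624 = 2186.0876 kJ

eta = 63.5977%, W = 3819.2624 kJ, Qc = 2186.0876 kJ


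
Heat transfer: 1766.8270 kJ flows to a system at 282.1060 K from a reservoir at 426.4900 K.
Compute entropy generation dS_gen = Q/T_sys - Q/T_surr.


dS_sys = 1766.8270/282.1060 = 6.2630 kJ/K
dS_surr = -1766.8270/426.4900 = -4.1427 kJ/K
dS_gen = 6.2630 - 4.1427 = 2.1203 kJ/K (irreversible)

dS_gen = 2.1203 kJ/K, irreversible


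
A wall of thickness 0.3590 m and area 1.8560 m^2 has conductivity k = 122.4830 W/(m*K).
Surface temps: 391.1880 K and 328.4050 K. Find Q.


dT = 62.7830 K
Q = 122.4830 * 1.8560 * 62.7830 / 0.3590 = 39755.8829 W

39755.8829 W


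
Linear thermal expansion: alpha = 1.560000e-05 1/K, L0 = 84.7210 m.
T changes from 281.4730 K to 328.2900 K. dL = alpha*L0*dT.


dT = 46.8170 K
dL = 1.560000e-05 * 84.7210 * 46.8170 = 0.061876 m
L_final = 84.782876 m

dL = 0.061876 m


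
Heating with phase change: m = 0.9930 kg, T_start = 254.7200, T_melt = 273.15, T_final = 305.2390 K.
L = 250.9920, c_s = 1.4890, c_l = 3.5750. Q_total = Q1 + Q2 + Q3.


Q1 (sensible, solid) = 0.9930 * 1.4890 * 18.4300 = 27.2502 kJ
Q2 (latent) = 0.9930 * 250.9920 = 249.2351 kJ
Q3 (sensible, liquid) = 0.9930 * 3.5750 * 32.0890 = 113.9151 kJ
Q_total = 390.4004 kJ

390.4004 kJ


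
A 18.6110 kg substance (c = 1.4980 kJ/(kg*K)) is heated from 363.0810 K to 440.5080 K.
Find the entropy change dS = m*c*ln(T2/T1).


T2/T1 = 1.2132
ln(T2/T1) = 0.1933
dS = 18.6110 * 1.4980 * 0.1933 = 5.3891 kJ/K

5.3891 kJ/K


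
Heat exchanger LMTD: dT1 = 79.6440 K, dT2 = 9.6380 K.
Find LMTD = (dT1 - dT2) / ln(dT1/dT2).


dT1/dT2 = 8.2635
ln(dT1/dT2) = 2.1119
LMTD = 70.0060 / 2.1119 = 33.1491 K

33.1491 K


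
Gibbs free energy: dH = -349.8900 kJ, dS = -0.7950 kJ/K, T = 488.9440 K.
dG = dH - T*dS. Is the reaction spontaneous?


T*dS = 488.9440 * -0.7950 = -388.7105 kJ
dG = -349.8900 + 388.7105 = 38.8205 kJ (non-spontaneous)

dG = 38.8205 kJ, non-spontaneous


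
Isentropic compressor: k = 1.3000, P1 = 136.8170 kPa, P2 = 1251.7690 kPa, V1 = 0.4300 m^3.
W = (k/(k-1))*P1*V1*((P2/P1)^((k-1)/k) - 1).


(k-1)/k = 0.2308
(P2/P1)^exp = 1.6667
W = 4.3333 * 136.8170 * 0.4300 * (1.6667 - 1) = 169.9660 kJ

169.9660 kJ


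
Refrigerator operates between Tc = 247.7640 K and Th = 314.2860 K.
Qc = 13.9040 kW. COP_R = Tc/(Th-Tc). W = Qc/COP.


COP = 247.7640 / 66.5220 = 3.7245
W = 13.9040 / 3.7245 = 3.7331 kW

COP = 3.7245, W = 3.7331 kW


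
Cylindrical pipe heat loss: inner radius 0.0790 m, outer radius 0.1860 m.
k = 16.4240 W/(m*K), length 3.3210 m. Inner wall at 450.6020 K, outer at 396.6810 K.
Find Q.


dT = 53.9210 K
ln(ro/ri) = 0.8563
Q = 2*pi*16.4240*3.3210*53.9210 / 0.8563 = 21580.4388 W

21580.4388 W


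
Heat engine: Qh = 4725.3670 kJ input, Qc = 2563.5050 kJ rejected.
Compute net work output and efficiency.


W = 4725.3670 - 2563.5050 = 2161.8620 kJ
eta = 2161.8620 / 4725.3670 = 0.4575 = 45.7501%

W = 2161.8620 kJ, eta = 45.7501%


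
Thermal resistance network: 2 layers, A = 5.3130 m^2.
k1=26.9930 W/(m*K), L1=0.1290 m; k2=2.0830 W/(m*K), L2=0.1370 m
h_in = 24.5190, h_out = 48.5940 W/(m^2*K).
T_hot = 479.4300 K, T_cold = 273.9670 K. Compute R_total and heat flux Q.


R_conv_in = 1/(24.5190*5.3130) = 0.0077
R_1 = 0.1290/(26.9930*5.3130) = 0.0009
R_2 = 0.1370/(2.0830*5.3130) = 0.0124
R_conv_out = 1/(48.5940*5.3130) = 0.0039
R_total = 0.0248 K/W
Q = 205.4630 / 0.0248 = 8275.3456 W

R_total = 0.0248 K/W, Q = 8275.3456 W


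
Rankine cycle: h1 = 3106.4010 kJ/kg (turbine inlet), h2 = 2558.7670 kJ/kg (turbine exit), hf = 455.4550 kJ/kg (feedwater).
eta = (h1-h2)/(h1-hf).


W = 547.6340 kJ/kg
Q_in = 2650.9460 kJ/kg
eta = 0.2066 = 20.6581%

eta = 20.6581%


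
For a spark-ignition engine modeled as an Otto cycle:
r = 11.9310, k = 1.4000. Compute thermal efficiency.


r^(k-1) = 2.6957
eta = 1 - 1/2.6957 = 0.6290 = 62.9038%

62.9038%


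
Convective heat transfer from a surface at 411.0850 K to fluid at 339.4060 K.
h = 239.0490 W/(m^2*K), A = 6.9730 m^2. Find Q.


dT = 71.6790 K
Q = 239.0490 * 6.9730 * 71.6790 = 119480.9135 W

119480.9135 W


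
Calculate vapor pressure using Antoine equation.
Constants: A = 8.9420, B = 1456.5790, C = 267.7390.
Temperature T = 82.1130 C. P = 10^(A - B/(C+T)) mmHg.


C+T = 349.8520
B/(C+T) = 4.1634
log10(P) = 8.9420 - 4.1634 = 4.7786
P = 10^4.7786 = 60059.9802 mmHg

60059.9802 mmHg


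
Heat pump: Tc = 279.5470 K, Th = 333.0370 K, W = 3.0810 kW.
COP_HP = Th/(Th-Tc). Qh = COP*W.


COP = 333.0370 / 53.4900 = 6.2262
Qh = 6.2262 * 3.0810 = 19.1828 kW

COP = 6.2262, Qh = 19.1828 kW


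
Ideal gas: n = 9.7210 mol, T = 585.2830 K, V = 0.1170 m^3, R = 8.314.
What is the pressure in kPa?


P = nRT/V = 9.7210 * 8.314 * 585.2830 / 0.1170
= 47302.8027 / 0.1170 = 404297.4586 Pa = 404.2975 kPa

404.2975 kPa


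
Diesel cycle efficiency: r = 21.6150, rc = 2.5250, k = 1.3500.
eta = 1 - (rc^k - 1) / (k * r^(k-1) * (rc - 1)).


r^(k-1) = 2.9320
rc^k = 3.4918
eta = 0.5872 = 58.7190%

58.7190%


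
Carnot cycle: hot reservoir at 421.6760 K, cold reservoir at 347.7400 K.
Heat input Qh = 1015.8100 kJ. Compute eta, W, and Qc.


eta = 1 - 347.7400/421.6760 = 0.1753
W = 0.1753 * 1015.8100 = 178.1105 kJ
Qc = 1015.8100 - 178.1105 = 837.6995 kJ

eta = 17.5338%, W = 178.1105 kJ, Qc = 837.6995 kJ


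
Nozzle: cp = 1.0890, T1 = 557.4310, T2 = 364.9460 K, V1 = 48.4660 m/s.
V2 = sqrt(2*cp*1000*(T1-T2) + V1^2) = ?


dT = 192.4850 K
2*cp*1000*dT = 419232.3300
V1^2 = 2348.9532
V2 = sqrt(421581.2832) = 649.2929 m/s

649.2929 m/s


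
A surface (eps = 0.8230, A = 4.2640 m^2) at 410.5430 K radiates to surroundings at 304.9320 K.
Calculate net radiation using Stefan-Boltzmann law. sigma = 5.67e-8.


T^4 = 2.8408e+10
Tsurr^4 = 8.6459e+09
Q = 0.8230 * 5.67e-8 * 4.2640 * 1.9762e+10 = 3932.0922 W

3932.0922 W


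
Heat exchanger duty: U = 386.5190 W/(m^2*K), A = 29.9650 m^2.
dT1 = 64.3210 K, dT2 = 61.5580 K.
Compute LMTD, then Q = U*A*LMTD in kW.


LMTD = 62.9294 K
Q = 386.5190 * 29.9650 * 62.9294 = 728850.8379 W = 728.8508 kW

728.8508 kW


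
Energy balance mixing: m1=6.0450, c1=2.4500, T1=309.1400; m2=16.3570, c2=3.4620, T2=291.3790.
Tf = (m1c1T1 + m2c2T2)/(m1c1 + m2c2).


num = 21078.6315
den = 71.4382
Tf = 295.0611 K

295.0611 K


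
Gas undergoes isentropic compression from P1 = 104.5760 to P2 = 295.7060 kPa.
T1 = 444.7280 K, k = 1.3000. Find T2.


(k-1)/k = 0.2308
(P2/P1)^exp = 1.2711
T2 = 444.7280 * 1.2711 = 565.2886 K

565.2886 K


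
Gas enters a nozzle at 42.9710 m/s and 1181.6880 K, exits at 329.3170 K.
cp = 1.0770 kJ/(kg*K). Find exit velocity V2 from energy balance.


dT = 852.3710 K
2*cp*1000*dT = 1836007.1340
V1^2 = 1846.5068
V2 = sqrt(1837853.6408) = 1355.6746 m/s

1355.6746 m/s


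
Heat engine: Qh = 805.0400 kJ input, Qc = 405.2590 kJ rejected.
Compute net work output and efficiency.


W = 805.0400 - 405.2590 = 399.7810 kJ
eta = 399.7810 / 805.0400 = 0.4966 = 49.6598%

W = 399.7810 kJ, eta = 49.6598%


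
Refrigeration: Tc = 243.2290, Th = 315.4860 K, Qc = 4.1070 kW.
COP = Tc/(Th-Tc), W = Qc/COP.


COP = 243.2290 / 72.2570 = 3.3662
W = 4.1070 / 3.3662 = 1.2201 kW

COP = 3.3662, W = 1.2201 kW


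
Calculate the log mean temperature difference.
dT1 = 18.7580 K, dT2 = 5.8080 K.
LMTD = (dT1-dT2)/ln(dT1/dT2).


dT1/dT2 = 3.2297
ln(dT1/dT2) = 1.1724
LMTD = 12.9500 / 1.1724 = 11.0459 K

11.0459 K


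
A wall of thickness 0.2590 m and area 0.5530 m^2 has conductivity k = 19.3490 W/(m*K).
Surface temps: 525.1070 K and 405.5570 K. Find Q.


dT = 119.5500 K
Q = 19.3490 * 0.5530 * 119.5500 / 0.2590 = 4938.9368 W

4938.9368 W


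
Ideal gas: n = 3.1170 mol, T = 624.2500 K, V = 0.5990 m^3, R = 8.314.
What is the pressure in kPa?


P = nRT/V = 3.1170 * 8.314 * 624.2500 / 0.5990
= 16177.2752 / 0.5990 = 27007.1372 Pa = 27.0071 kPa

27.0071 kPa


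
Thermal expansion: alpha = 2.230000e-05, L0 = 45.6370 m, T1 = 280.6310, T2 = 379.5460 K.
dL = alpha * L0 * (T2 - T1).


dT = 98.9150 K
dL = 2.230000e-05 * 45.6370 * 98.9150 = 0.100666 m
L_final = 45.737666 m

dL = 0.100666 m


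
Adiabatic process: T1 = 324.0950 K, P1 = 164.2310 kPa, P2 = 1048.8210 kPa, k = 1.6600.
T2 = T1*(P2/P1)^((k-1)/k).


(k-1)/k = 0.3976
(P2/P1)^exp = 2.0901
T2 = 324.0950 * 2.0901 = 677.3770 K

677.3770 K


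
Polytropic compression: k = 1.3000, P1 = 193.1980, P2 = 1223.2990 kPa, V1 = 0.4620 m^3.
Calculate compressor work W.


(k-1)/k = 0.2308
(P2/P1)^exp = 1.5310
W = 4.3333 * 193.1980 * 0.4620 * (1.5310 - 1) = 205.3723 kJ

205.3723 kJ


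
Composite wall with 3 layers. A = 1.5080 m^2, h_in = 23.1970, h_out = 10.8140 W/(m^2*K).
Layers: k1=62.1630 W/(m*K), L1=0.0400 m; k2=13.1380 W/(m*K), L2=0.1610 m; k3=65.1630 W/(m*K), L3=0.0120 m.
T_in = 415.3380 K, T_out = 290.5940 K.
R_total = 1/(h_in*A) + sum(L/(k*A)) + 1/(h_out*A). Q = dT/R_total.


R_conv_in = 1/(23.1970*1.5080) = 0.0286
R_1 = 0.0400/(62.1630*1.5080) = 0.0004
R_2 = 0.1610/(13.1380*1.5080) = 0.0081
R_3 = 0.0120/(65.1630*1.5080) = 0.0001
R_conv_out = 1/(10.8140*1.5080) = 0.0613
R_total = 0.0986 K/W
Q = 124.7440 / 0.0986 = 1265.3641 W

R_total = 0.0986 K/W, Q = 1265.3641 W


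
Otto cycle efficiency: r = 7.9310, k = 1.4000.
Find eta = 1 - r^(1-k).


r^(k-1) = 2.2895
eta = 1 - 1/2.2895 = 0.5632 = 56.3214%

56.3214%


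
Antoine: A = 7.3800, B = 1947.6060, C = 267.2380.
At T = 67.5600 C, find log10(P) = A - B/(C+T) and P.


C+T = 334.7980
B/(C+T) = 5.8173
log10(P) = 7.3800 - 5.8173 = 1.5627
P = 10^1.5627 = 36.5379 mmHg

36.5379 mmHg


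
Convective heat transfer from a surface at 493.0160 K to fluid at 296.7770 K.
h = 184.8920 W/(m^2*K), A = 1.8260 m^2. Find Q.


dT = 196.2390 K
Q = 184.8920 * 1.8260 * 196.2390 = 66252.7967 W

66252.7967 W


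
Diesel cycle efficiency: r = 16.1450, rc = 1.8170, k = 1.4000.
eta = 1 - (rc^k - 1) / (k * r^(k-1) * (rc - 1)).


r^(k-1) = 3.0424
rc^k = 2.3073
eta = 0.6243 = 62.4338%

62.4338%


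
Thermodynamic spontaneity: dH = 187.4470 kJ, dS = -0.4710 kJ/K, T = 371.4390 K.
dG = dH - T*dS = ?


T*dS = 371.4390 * -0.4710 = -174.9478 kJ
dG = 187.4470 + 174.9478 = 362.3948 kJ (non-spontaneous)

dG = 362.3948 kJ, non-spontaneous
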